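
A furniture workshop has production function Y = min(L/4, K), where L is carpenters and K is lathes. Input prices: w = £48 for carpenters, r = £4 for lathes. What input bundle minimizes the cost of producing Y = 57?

L* = 228, K* = 57

With a fixed-proportions technology, the cost-minimizing bundle uses no slack in either input: L/4 = K = Y.
So L = 4·57 = 228 and K = 57.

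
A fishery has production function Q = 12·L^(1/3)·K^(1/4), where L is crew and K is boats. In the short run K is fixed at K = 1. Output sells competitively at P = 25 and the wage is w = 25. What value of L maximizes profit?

With K = 1, MP_L = (1/3)·12·L^(-2/3)·1^(1/4) = 4·L^(-2/3).
Profit maximization for a price taker requires P·MP_L = w: 25·4·L^(-2/3) = 25.
So L^(-2/3) = 0.25, which gives L = 8.

L* = 8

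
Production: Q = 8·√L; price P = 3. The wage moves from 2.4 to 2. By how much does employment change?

From P·MP_L = w with MP_L = 4·L^(-1/2), the labor demand is L(w) = (12/w)^(2).
At w = 2.4: L = 25. At w = 2: L = 36.
ΔL = 36 − 25 = 11.

ΔL = 11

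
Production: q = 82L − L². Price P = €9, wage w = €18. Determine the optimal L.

L* = 40

The marginal product of L is MP_L = 82 − 2L.
A price-taking firm hires until the value of the marginal product equals the wage: P·MP_L = w, so 9·(82 − 2L) = 18.
Then 82 − 2L = 2, giving L = 40.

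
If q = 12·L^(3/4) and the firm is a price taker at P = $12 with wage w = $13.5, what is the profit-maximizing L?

MP_L = (3/4)·12·L^(-1/4) = 9·L^(-1/4).
Profit maximization for a price taker requires P·MP_L = w: 12·9·L^(-1/4) = 13.5.
So L^(-1/4) = 0.125, which gives L = 4096.

L* = 4096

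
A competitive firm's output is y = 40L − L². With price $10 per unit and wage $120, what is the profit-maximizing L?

The marginal product of L is MP_L = 40 − 2L.
A price-taking firm hires until the value of the marginal product equals the wage: P·MP_L = w, so 10·(40 − 2L) = 120.
Then 40 − 2L = 12, giving L = 14.

L* = 14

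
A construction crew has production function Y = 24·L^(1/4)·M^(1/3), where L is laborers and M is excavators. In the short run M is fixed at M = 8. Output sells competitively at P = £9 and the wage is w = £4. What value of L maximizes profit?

With M = 8, MP_L = (1/4)·24·L^(-3/4)·8^(1/3) = 12·L^(-3/4).
Profit maximization for a price taker requires P·MP_L = w: 9·12·L^(-3/4) = 4.
So L^(-3/4) = 1/27, which gives L = 81.

L* = 81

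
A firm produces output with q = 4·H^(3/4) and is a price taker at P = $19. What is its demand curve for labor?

H(w) = (57/w)^(4)

MP_H = (3/4)·4·H^(-1/4) = 3·H^(-1/4).
Setting P·MP_H = w: 57·H^(-1/4) = w.
Solving for H: H^(-1/4) = w/57, so H = (57/w)^(4).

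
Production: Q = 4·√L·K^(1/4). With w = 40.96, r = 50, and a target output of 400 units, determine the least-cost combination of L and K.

L* = 625, K* = 256

Cost minimization requires the marginal rate of technical substitution to equal the input-price ratio: MP_L/MP_K = w/r.
Here MP_L/MP_K = (1/2)·(K/L)/(1/4) = 2·(K/L). Setting this equal to 40.96/50 = 0.8192 gives K = 0.4096L.
Substituting into Q = 400: 4·L^(1/2)·(0.4096L)^(1/4) = 400.
Solving, L = 625 and K = 256.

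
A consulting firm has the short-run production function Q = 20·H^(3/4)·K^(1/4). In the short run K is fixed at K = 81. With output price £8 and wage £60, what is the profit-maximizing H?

H* = 1296

With K = 81, MP_H = (3/4)·20·H^(-1/4)·81^(1/4) = 45·H^(-1/4).
Profit maximization for a price taker requires P·MP_H = w: 8·45·H^(-1/4) = 60.
So H^(-1/4) = 1/6, which gives H = 1296.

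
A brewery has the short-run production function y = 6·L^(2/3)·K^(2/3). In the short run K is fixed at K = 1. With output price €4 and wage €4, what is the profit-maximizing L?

L* = 64

With K = 1, MP_L = (2/3)·6·L^(-1/3)·1^(2/3) = 4·L^(-1/3).
Profit maximization for a price taker requires P·MP_L = w: 4·4·L^(-1/3) = 4.
So L^(-1/3) = 0.25, which gives L = 64.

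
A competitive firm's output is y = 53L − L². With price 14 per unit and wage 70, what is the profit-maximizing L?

The marginal product of L is MP_L = 53 − 2L.
A price-taking firm hires until the value of the marginal product equals the wage: P·MP_L = w, so 14·(53 − 2L) = 70.
Then 53 − 2L = 5, giving L = 24.

L* = 24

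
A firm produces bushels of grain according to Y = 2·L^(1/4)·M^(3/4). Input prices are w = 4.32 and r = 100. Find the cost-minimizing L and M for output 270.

L* = 625, M* = 81

Cost minimization requires the marginal rate of technical substitution to equal the input-price ratio: MP_L/MP_M = w/r.
Here MP_L/MP_M = (1/4)·(M/L)/(3/4) = (1/3)·(M/L). Setting this equal to 4.32/100 = 0.0432 gives M = 0.1296L.
Substituting into Y = 270: 2·L^(1/4)·(0.1296L)^(3/4) = 270.
Solving, L = 625 and M = 81.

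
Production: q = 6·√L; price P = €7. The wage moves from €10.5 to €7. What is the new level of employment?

From P·MP_L = w with MP_L = 3·L^(-1/2), the labor demand is L(w) = (21/w)^(2).
At w = 10.5: L = 4. At w = 7: L = 9.

L* = 9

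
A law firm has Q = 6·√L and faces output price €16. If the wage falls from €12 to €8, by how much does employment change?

From P·MP_L = w with MP_L = 3·L^(-1/2), the labor demand is L(w) = (48/w)^(2).
At w = 12: L = 16. At w = 8: L = 36.
ΔL = 36 − 16 = 20.

ΔL = 20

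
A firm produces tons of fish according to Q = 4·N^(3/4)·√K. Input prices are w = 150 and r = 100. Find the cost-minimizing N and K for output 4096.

Cost minimization requires the marginal rate of technical substitution to equal the input-price ratio: MP_N/MP_K = w/r.
Here MP_N/MP_K = (3/4)·(K/N)/(1/2) = 1.5·(K/N). Setting this equal to 150/100 = 1.5 gives K = N.
Substituting into Q = 4096: 4·N^(3/4)·(N)^(1/2) = 4096.
Solving, N = 256 and K = 256.

N* = 256, K* = 256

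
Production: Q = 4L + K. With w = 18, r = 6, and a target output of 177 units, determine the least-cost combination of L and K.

The inputs are perfect substitutes, so the firm uses whichever has the lower cost per unit of output.
Cost per unit of output via L is 4.5; via K it is 6. L is cheaper.
Producing Q = 177 with L alone: L = 44.25, K = 0.

L* = 44.25, K* = 0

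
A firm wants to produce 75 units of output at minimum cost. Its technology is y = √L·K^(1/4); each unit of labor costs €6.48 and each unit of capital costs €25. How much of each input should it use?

L* = 625, K* = 81

Cost minimization requires the marginal rate of technical substitution to equal the input-price ratio: MP_L/MP_K = w/r.
Here MP_L/MP_K = (1/2)·(K/L)/(1/4) = 2·(K/L). Setting this equal to 6.48/25 = 0.2592 gives K = 0.1296L.
Substituting into y = 75: L^(1/2)·(0.1296L)^(1/4) = 75.
Solving, L = 625 and K = 81.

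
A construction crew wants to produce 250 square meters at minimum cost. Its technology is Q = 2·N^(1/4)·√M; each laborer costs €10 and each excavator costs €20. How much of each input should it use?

Cost minimization requires the marginal rate of technical substitution to equal the input-price ratio: MP_N/MP_M = w/r.
Here MP_N/MP_M = (1/4)·(M/N)/(1/2) = 0.5·(M/N). Setting this equal to 10/20 = 0.5 gives M = N.
Substituting into Q = 250: 2·N^(1/4)·(N)^(1/2) = 250.
Solving, N = 625 and M = 625.

N* = 625, M* = 625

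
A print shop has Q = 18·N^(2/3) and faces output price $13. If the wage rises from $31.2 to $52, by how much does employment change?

ΔN = -98

From P·MP_N = w with MP_N = 12·N^(-1/3), the labor demand is N(w) = (156/w)^(3).
At w = 31.2: N = 125. At w = 52: N = 27.
ΔN = 27 − 125 = -98.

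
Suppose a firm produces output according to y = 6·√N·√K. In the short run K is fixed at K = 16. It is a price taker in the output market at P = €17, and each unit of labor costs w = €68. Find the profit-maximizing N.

With K = 16, MP_N = (1/2)·6·N^(-1/2)·16^(1/2) = 12·N^(-1/2).
Profit maximization for a price taker requires P·MP_N = w: 17·12·N^(-1/2) = 68.
So N^(-1/2) = 1/3, which gives N = 9.

N* = 9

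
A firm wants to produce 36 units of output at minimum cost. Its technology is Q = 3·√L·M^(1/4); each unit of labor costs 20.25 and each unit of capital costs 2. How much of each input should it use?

L* = 16, M* = 81

Cost minimization requires the marginal rate of technical substitution to equal the input-price ratio: MP_L/MP_M = w/r.
Here MP_L/MP_M = (1/2)·(M/L)/(1/4) = 2·(M/L). Setting this equal to 20.25/2 = 10.125 gives M = 5.0625L.
Substituting into Q = 36: 3·L^(1/2)·(5.0625L)^(1/4) = 36.
Solving, L = 16 and M = 81.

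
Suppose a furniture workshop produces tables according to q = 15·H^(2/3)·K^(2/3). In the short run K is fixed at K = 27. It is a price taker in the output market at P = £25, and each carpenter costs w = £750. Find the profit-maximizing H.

H* = 27

With K = 27, MP_H = (2/3)·15·H^(-1/3)·27^(2/3) = 90·H^(-1/3).
Profit maximization for a price taker requires P·MP_H = w: 25·90·H^(-1/3) = 750.
So H^(-1/3) = 1/3, which gives H = 27.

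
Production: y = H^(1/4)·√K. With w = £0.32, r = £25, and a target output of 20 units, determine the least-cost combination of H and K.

Cost minimization requires the marginal rate of technical substitution to equal the input-price ratio: MP_H/MP_K = w/r.
Here MP_H/MP_K = (1/4)·(K/H)/(1/2) = 0.5·(K/H). Setting this equal to 0.32/25 = 0.0128 gives K = 0.0256H.
Substituting into y = 20: H^(1/4)·(0.0256H)^(1/2) = 20.
Solving, H = 625 and K = 16.

H* = 625, K* = 16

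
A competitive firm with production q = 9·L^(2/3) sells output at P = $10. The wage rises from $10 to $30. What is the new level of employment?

L* = 8

From P·MP_L = w with MP_L = 6·L^(-1/3), the labor demand is L(w) = (60/w)^(3).
At w = 10: L = 216. At w = 30: L = 8.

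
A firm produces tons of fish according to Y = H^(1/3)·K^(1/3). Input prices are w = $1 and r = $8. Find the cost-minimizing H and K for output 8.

H* = 64, K* = 8

Cost minimization requires the marginal rate of technical substitution to equal the input-price ratio: MP_H/MP_K = w/r.
Here MP_H/MP_K = (1/3)·(K/H)/(1/3) = (K/H). Setting this equal to 1/8 = 0.125 gives K = 0.125H.
Substituting into Y = 8: H^(1/3)·(0.125H)^(1/3) = 8.
Solving, H = 64 and K = 8.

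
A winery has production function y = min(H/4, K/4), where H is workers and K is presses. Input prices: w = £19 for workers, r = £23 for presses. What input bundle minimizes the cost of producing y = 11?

H* = 44, K* = 44

With a fixed-proportions technology, the cost-minimizing bundle uses no slack in either input: H/4 = K/4 = y.
So H = 4·11 = 44 and K = 4·11 = 44.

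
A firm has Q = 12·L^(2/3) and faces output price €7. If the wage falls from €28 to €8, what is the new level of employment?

L* = 343

From P·MP_L = w with MP_L = 8·L^(-1/3), the labor demand is L(w) = (56/w)^(3).
At w = 28: L = 8. At w = 8: L = 343.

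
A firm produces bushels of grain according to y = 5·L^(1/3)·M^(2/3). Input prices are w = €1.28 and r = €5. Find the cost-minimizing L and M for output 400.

L* = 125, M* = 64

Cost minimization requires the marginal rate of technical substitution to equal the input-price ratio: MP_L/MP_M = w/r.
Here MP_L/MP_M = (1/3)·(M/L)/(2/3) = 0.5·(M/L). Setting this equal to 1.28/5 = 0.256 gives M = 0.512L.
Substituting into y = 400: 5·L^(1/3)·(0.512L)^(2/3) = 400.
Solving, L = 125 and M = 64.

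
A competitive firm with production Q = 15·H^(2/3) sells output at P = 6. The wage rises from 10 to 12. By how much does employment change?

From P·MP_H = w with MP_H = 10·H^(-1/3), the labor demand is H(w) = (60/w)^(3).
At w = 10: H = 216. At w = 12: H = 125.
ΔH = 125 − 216 = -91.

ΔH = -91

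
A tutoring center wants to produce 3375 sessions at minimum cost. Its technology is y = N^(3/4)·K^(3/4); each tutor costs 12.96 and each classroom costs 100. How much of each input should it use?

N* = 625, K* = 81

Cost minimization requires the marginal rate of technical substitution to equal the input-price ratio: MP_N/MP_K = w/r.
Here MP_N/MP_K = (3/4)·(K/N)/(3/4) = (K/N). Setting this equal to 12.96/100 = 0.1296 gives K = 0.1296N.
Substituting into y = 3375: N^(3/4)·(0.1296N)^(3/4) = 3375.
Solving, N = 625 and K = 81.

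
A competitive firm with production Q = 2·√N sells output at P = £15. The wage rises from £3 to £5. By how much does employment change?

From P·MP_N = w with MP_N = N^(-1/2), the labor demand is N(w) = (15/w)^(2).
At w = 3: N = 25. At w = 5: N = 9.
ΔN = 9 − 25 = -16.

ΔN = -16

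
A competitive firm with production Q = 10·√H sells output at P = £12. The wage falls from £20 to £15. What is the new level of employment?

From P·MP_H = w with MP_H = 5·H^(-1/2), the labor demand is H(w) = (60/w)^(2).
At w = 20: H = 9. At w = 15: H = 16.

H* = 16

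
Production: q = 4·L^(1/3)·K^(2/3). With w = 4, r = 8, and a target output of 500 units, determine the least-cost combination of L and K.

L* = 125, K* = 125

Cost minimization requires the marginal rate of technical substitution to equal the input-price ratio: MP_L/MP_K = w/r.
Here MP_L/MP_K = (1/3)·(K/L)/(2/3) = 0.5·(K/L). Setting this equal to 4/8 = 0.5 gives K = L.
Substituting into q = 500: 4·L^(1/3)·(L)^(2/3) = 500.
Solving, L = 125 and K = 125.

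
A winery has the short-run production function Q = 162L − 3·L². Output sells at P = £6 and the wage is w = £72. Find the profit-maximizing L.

L* = 25

The marginal product of L is MP_L = 162 − 6L.
A price-taking firm hires until the value of the marginal product equals the wage: P·MP_L = w, so 6·(162 − 6L) = 72.
Then 162 − 6L = 12, giving L = 25.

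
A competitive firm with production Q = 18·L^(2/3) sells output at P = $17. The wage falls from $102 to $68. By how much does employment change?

ΔL = 19

From P·MP_L = w with MP_L = 12·L^(-1/3), the labor demand is L(w) = (204/w)^(3).
At w = 102: L = 8. At w = 68: L = 27.
ΔL = 27 − 8 = 19.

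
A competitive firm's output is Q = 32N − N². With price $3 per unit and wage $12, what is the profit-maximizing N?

The marginal product of N is MP_N = 32 − 2N.
A price-taking firm hires until the value of the marginal product equals the wage: P·MP_N = w, so 3·(32 − 2N) = 12.
Then 32 − 2N = 4, giving N = 14.

N* = 14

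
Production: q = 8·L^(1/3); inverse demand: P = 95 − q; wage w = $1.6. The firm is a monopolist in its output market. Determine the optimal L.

L* = 125

Marginal revenue from the inverse demand is MR = 95 − 2q.
The marginal product is MP_L = (8/3)·L^(-2/3).
A monopolist hires until marginal revenue product equals the wage: MR·MP_L = w.
At L, q = 8·L^(1/3). Substituting and solving: (95 − 16·L^(1/3))·(8/3)·L^(-2/3) = 1.6 gives L = 125.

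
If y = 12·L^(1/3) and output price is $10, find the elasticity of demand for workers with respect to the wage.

ε = -1.5

MP_L = (1/3)·12·L^(-2/3), so P·MP_L = w gives 40·L^(-2/3) = w.
Solving, L(w) = (40/w)^(3/2). This is a constant-elasticity form: L ∝ w^(−3/2), so ε = −3/2.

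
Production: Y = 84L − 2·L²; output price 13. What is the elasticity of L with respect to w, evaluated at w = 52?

ε = -0.05

From P·MP_L = w with MP_L = 84 − 4L, labor demand is L(w) = (84 − w/13)/4.
dL/dw = −1/(52) = -1/52.
At w = 52, L = 20, so ε = (dL/dw)·(w/L) = (-1/52)·(52/20) = -0.05.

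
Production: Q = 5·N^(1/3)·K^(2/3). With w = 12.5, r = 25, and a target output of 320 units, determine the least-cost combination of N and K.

N* = 64, K* = 64

Cost minimization requires the marginal rate of technical substitution to equal the input-price ratio: MP_N/MP_K = w/r.
Here MP_N/MP_K = (1/3)·(K/N)/(2/3) = 0.5·(K/N). Setting this equal to 12.5/25 = 0.5 gives K = N.
Substituting into Q = 320: 5·N^(1/3)·(N)^(2/3) = 320.
Solving, N = 64 and K = 64.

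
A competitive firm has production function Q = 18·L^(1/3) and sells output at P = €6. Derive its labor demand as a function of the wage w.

MP_L = (1/3)·18·L^(-2/3) = 6·L^(-2/3).
Setting P·MP_L = w: 36·L^(-2/3) = w.
Solving for L: L^(-2/3) = w/36, so L = (36/w)^(3/2).

L(w) = (36/w)^(3/2)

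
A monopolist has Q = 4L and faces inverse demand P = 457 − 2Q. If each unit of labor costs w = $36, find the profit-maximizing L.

Marginal revenue from the inverse demand is MR = 457 − 4Q.
The marginal product is MP_L = 4.
A monopolist hires until marginal revenue product equals the wage: MR·MP_L = w.
(457 − 16L)·4 = 36, so L = 28.

L* = 28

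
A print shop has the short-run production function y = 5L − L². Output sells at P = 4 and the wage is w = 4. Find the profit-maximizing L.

The marginal product of L is MP_L = 5 − 2L.
A price-taking firm hires until the value of the marginal product equals the wage: P·MP_L = w, so 4·(5 − 2L) = 4.
Then 5 − 2L = 1, giving L = 2.

L* = 2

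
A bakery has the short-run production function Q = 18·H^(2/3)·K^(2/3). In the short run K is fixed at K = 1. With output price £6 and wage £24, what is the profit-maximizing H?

With K = 1, MP_H = (2/3)·18·H^(-1/3)·1^(2/3) = 12·H^(-1/3).
Profit maximization for a price taker requires P·MP_H = w: 6·12·H^(-1/3) = 24.
So H^(-1/3) = 1/3, which gives H = 27.

H* = 27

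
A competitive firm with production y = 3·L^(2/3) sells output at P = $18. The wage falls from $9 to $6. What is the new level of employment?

L* = 216

From P·MP_L = w with MP_L = 2·L^(-1/3), the labor demand is L(w) = (36/w)^(3).
At w = 9: L = 64. At w = 6: L = 216.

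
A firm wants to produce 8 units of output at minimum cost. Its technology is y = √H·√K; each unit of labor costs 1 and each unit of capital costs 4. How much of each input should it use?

Cost minimization requires the marginal rate of technical substitution to equal the input-price ratio: MP_H/MP_K = w/r.
Here MP_H/MP_K = (1/2)·(K/H)/(1/2) = (K/H). Setting this equal to 1/4 = 0.25 gives K = 0.25H.
Substituting into y = 8: H^(1/2)·(0.25H)^(1/2) = 8.
Solving, H = 16 and K = 4.

H* = 16, K* = 4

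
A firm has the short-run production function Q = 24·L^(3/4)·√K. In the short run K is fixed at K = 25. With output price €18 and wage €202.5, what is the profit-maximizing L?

With K = 25, MP_L = (3/4)·24·L^(-1/4)·25^(1/2) = 90·L^(-1/4).
Profit maximization for a price taker requires P·MP_L = w: 18·90·L^(-1/4) = 202.5.
So L^(-1/4) = 0.125, which gives L = 4096.

L* = 4096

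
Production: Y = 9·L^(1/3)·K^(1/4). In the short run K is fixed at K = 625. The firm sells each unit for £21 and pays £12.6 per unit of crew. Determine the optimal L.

L* = 125

With K = 625, MP_L = (1/3)·9·L^(-2/3)·625^(1/4) = 15·L^(-2/3).
Profit maximization for a price taker requires P·MP_L = w: 21·15·L^(-2/3) = 12.6.
So L^(-2/3) = 0.04, which gives L = 125.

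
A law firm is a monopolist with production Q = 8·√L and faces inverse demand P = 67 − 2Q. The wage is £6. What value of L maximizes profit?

Marginal revenue from the inverse demand is MR = 67 − 4Q.
The marginal product is MP_L = 4·L^(-1/2).
A monopolist hires until marginal revenue product equals the wage: MR·MP_L = w.
At L, Q = 8·√L. Substituting and solving: (67 − 32·√L)·4·L^(-1/2) = 6 gives L = 4.

L* = 4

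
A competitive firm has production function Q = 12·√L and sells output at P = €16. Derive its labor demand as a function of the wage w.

L(w) = 9216/w²

MP_L = (1/2)·12·L^(-1/2) = 6·L^(-1/2).
Setting P·MP_L = w: 96·L^(-1/2) = w.
Solving for L: L^(-1/2) = w/96, so L = (96/w)^(2).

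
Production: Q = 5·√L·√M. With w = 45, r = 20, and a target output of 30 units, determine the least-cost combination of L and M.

L* = 4, M* = 9

Cost minimization requires the marginal rate of technical substitution to equal the input-price ratio: MP_L/MP_M = w/r.
Here MP_L/MP_M = (1/2)·(M/L)/(1/2) = (M/L). Setting this equal to 45/20 = 2.25 gives M = 2.25L.
Substituting into Q = 30: 5·L^(1/2)·(2.25L)^(1/2) = 30.
Solving, L = 4 and M = 9.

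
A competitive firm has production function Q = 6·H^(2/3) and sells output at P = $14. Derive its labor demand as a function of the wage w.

MP_H = (2/3)·6·H^(-1/3) = 4·H^(-1/3).
Setting P·MP_H = w: 56·H^(-1/3) = w.
Solving for H: H^(-1/3) = w/56, so H = (56/w)^(3).

H(w) = 175616/w³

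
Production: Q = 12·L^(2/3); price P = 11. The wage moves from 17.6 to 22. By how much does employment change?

ΔL = -61

From P·MP_L = w with MP_L = 8·L^(-1/3), the labor demand is L(w) = (88/w)^(3).
At w = 17.6: L = 125. At w = 22: L = 64.
ΔL = 64 − 125 = -61.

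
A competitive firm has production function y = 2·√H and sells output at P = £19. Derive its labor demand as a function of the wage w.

H(w) = 361/w²

MP_H = (1/2)·2·H^(-1/2) = H^(-1/2).
Setting P·MP_H = w: 19·H^(-1/2) = w.
Solving for H: H^(-1/2) = w/19, so H = (19/w)^(2).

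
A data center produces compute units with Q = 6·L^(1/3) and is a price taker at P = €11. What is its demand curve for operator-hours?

L(w) = (22/w)^(3/2)

MP_L = (1/3)·6·L^(-2/3) = 2·L^(-2/3).
Setting P·MP_L = w: 22·L^(-2/3) = w.
Solving for L: L^(-2/3) = w/22, so L = (22/w)^(3/2).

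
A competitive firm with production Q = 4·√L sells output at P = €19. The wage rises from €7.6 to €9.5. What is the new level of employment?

L* = 16

From P·MP_L = w with MP_L = 2·L^(-1/2), the labor demand is L(w) = (38/w)^(2).
At w = 7.6: L = 25. At w = 9.5: L = 16.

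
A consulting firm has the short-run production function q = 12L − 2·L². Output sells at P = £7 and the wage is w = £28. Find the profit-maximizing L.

L* = 2

The marginal product of L is MP_L = 12 − 4L.
A price-taking firm hires until the value of the marginal product equals the wage: P·MP_L = w, so 7·(12 − 4L) = 28.
Then 12 − 4L = 4, giving L = 2.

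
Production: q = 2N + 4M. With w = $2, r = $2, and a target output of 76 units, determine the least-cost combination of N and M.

N* = 0, M* = 19

The inputs are perfect substitutes, so the firm uses whichever has the lower cost per unit of output.
Cost per unit of output via N is w/2 = 1; via M it is r/4 = 0.5. M is cheaper.
Producing q = 76 with M alone: N = 0, M = 19.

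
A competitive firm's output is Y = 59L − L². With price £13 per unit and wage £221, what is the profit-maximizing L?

L* = 21

The marginal product of L is MP_L = 59 − 2L.
A price-taking firm hires until the value of the marginal product equals the wage: P·MP_L = w, so 13·(59 − 2L) = 221.
Then 59 − 2L = 17, giving L = 21.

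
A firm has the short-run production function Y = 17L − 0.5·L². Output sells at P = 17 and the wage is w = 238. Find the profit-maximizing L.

The marginal product of L is MP_L = 17 − L.
A price-taking firm hires until the value of the marginal product equals the wage: P·MP_L = w, so 17·(17 − L) = 238.
Then 17 − L = 14, giving L = 3.

L* = 3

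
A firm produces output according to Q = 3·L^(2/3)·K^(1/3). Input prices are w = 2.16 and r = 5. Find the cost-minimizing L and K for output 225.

L* = 125, K* = 27

Cost minimization requires the marginal rate of technical substitution to equal the input-price ratio: MP_L/MP_K = w/r.
Here MP_L/MP_K = (2/3)·(K/L)/(1/3) = 2·(K/L). Setting this equal to 2.16/5 = 0.432 gives K = 0.216L.
Substituting into Q = 225: 3·L^(2/3)·(0.216L)^(1/3) = 225.
Solving, L = 125 and K = 27.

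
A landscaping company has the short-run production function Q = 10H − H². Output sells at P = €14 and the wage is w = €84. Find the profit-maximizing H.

H* = 2

The marginal product of H is MP_H = 10 − 2H.
A price-taking firm hires until the value of the marginal product equals the wage: P·MP_H = w, so 14·(10 − 2H) = 84.
Then 10 − 2H = 6, giving H = 2.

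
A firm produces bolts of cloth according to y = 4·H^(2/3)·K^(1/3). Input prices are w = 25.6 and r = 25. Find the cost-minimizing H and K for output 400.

Cost minimization requires the marginal rate of technical substitution to equal the input-price ratio: MP_H/MP_K = w/r.
Here MP_H/MP_K = (2/3)·(K/H)/(1/3) = 2·(K/H). Setting this equal to 25.6/25 = 1.024 gives K = 0.512H.
Substituting into y = 400: 4·H^(2/3)·(0.512H)^(1/3) = 400.
Solving, H = 125 and K = 64.

H* = 125, K* = 64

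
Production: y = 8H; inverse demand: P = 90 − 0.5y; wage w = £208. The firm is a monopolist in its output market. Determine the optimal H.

Marginal revenue from the inverse demand is MR = 90 − y.
The marginal product is MP_H = 8.
A monopolist hires until marginal revenue product equals the wage: MR·MP_H = w.
(90 − 8H)·8 = 208, so H = 8.

H* = 8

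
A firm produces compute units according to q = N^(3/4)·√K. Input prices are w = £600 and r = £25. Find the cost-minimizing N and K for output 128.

Cost minimization requires the marginal rate of technical substitution to equal the input-price ratio: MP_N/MP_K = w/r.
Here MP_N/MP_K = (3/4)·(K/N)/(1/2) = 1.5·(K/N). Setting this equal to 600/25 = 24 gives K = 16N.
Substituting into q = 128: N^(3/4)·(16N)^(1/2) = 128.
Solving, N = 16 and K = 256.

N* = 16, K* = 256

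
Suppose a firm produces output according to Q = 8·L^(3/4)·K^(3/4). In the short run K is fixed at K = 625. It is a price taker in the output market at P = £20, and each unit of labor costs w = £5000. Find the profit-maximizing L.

L* = 81

With K = 625, MP_L = (3/4)·8·L^(-1/4)·625^(3/4) = 750·L^(-1/4).
Profit maximization for a price taker requires P·MP_L = w: 20·750·L^(-1/4) = 5000.
So L^(-1/4) = 1/3, which gives L = 81.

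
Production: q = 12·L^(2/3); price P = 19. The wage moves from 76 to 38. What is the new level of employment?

L* = 64

From P·MP_L = w with MP_L = 8·L^(-1/3), the labor demand is L(w) = (152/w)^(3).
At w = 76: L = 8. At w = 38: L = 64.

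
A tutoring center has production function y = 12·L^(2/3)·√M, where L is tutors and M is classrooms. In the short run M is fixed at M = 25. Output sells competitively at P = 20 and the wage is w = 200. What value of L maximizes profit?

L* = 64

With M = 25, MP_L = (2/3)·12·L^(-1/3)·25^(1/2) = 40·L^(-1/3).
Profit maximization for a price taker requires P·MP_L = w: 20·40·L^(-1/3) = 200.
So L^(-1/3) = 0.25, which gives L = 64.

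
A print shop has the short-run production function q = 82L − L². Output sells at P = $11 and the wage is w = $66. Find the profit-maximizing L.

L* = 38

The marginal product of L is MP_L = 82 − 2L.
A price-taking firm hires until the value of the marginal product equals the wage: P·MP_L = w, so 11·(82 − 2L) = 66.
Then 82 − 2L = 6, giving L = 38.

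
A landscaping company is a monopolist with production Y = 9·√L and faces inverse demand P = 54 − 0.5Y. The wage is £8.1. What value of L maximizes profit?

L* = 25

Marginal revenue from the inverse demand is MR = 54 − Y.
The marginal product is MP_L = 4.5·L^(-1/2).
A monopolist hires until marginal revenue product equals the wage: MR·MP_L = w.
At L, Y = 9·√L. Substituting and solving: (54 − 9·√L)·4.5·L^(-1/2) = 8.1 gives L = 25.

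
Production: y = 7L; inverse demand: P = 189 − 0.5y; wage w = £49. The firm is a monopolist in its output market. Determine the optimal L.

L* = 26

Marginal revenue from the inverse demand is MR = 189 − y.
The marginal product is MP_L = 7.
A monopolist hires until marginal revenue product equals the wage: MR·MP_L = w.
(189 − 7L)·7 = 49, so L = 26.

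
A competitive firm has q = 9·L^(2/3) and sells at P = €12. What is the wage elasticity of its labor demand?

MP_L = (2/3)·9·L^(-1/3), so P·MP_L = w gives 72·L^(-1/3) = w.
Solving, L(w) = (72/w)^(3). This is a constant-elasticity form: L ∝ w^(−3), so ε = −3.

ε = -3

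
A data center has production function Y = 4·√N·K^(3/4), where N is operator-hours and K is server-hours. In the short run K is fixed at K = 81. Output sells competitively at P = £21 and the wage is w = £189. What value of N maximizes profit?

With K = 81, MP_N = (1/2)·4·N^(-1/2)·81^(3/4) = 54·N^(-1/2).
Profit maximization for a price taker requires P·MP_N = w: 21·54·N^(-1/2) = 189.
So N^(-1/2) = 1/6, which gives N = 36.

N* = 36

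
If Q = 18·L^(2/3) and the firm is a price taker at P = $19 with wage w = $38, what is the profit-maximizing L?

MP_L = (2/3)·18·L^(-1/3) = 12·L^(-1/3).
Profit maximization for a price taker requires P·MP_L = w: 19·12·L^(-1/3) = 38.
So L^(-1/3) = 1/6, which gives L = 216.

L* = 216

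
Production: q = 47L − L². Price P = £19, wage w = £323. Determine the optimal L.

The marginal product of L is MP_L = 47 − 2L.
A price-taking firm hires until the value of the marginal product equals the wage: P·MP_L = w, so 19·(47 − 2L) = 323.
Then 47 − 2L = 17, giving L = 15.

L* = 15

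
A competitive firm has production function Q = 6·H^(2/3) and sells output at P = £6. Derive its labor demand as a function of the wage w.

H(w) = 13824/w³

MP_H = (2/3)·6·H^(-1/3) = 4·H^(-1/3).
Setting P·MP_H = w: 24·H^(-1/3) = w.
Solving for H: H^(-1/3) = w/24, so H = (24/w)^(3).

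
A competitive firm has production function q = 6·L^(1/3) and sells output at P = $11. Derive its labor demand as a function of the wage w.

L(w) = (22/w)^(3/2)

MP_L = (1/3)·6·L^(-2/3) = 2·L^(-2/3).
Setting P·MP_L = w: 22·L^(-2/3) = w.
Solving for L: L^(-2/3) = w/22, so L = (22/w)^(3/2).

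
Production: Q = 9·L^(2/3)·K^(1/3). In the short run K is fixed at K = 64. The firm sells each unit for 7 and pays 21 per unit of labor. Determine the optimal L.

L* = 512

With K = 64, MP_L = (2/3)·9·L^(-1/3)·64^(1/3) = 24·L^(-1/3).
Profit maximization for a price taker requires P·MP_L = w: 7·24·L^(-1/3) = 21.
So L^(-1/3) = 0.125, which gives L = 512.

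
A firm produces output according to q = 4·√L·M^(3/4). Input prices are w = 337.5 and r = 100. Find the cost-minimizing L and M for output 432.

Cost minimization requires the marginal rate of technical substitution to equal the input-price ratio: MP_L/MP_M = w/r.
Here MP_L/MP_M = (1/2)·(M/L)/(3/4) = (2/3)·(M/L). Setting this equal to 337.5/100 = 3.375 gives M = 5.0625L.
Substituting into q = 432: 4·L^(1/2)·(5.0625L)^(3/4) = 432.
Solving, L = 16 and M = 81.

L* = 16, M* = 81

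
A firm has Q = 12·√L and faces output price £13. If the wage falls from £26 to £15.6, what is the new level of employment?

L* = 25

From P·MP_L = w with MP_L = 6·L^(-1/2), the labor demand is L(w) = (78/w)^(2).
At w = 26: L = 9. At w = 15.6: L = 25.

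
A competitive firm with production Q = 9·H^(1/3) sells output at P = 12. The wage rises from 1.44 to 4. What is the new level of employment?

H* = 27

From P·MP_H = w with MP_H = 3·H^(-2/3), the labor demand is H(w) = (36/w)^(3/2).
At w = 1.44: H = 125. At w = 4: H = 27.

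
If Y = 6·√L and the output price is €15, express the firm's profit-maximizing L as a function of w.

L(w) = 2025/w²

MP_L = (1/2)·6·L^(-1/2) = 3·L^(-1/2).
Setting P·MP_L = w: 45·L^(-1/2) = w.
Solving for L: L^(-1/2) = w/45, so L = (45/w)^(2).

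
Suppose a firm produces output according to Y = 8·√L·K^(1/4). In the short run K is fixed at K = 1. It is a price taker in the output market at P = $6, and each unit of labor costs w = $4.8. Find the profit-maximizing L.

L* = 25

With K = 1, MP_L = (1/2)·8·L^(-1/2)·1^(1/4) = 4·L^(-1/2).
Profit maximization for a price taker requires P·MP_L = w: 6·4·L^(-1/2) = 4.8.
So L^(-1/2) = 0.2, which gives L = 25.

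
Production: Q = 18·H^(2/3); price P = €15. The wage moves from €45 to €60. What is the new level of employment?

From P·MP_H = w with MP_H = 12·H^(-1/3), the labor demand is H(w) = (180/w)^(3).
At w = 45: H = 64. At w = 60: H = 27.

H* = 27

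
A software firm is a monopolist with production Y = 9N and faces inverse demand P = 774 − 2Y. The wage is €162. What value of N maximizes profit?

N* = 21

Marginal revenue from the inverse demand is MR = 774 − 4Y.
The marginal product is MP_N = 9.
A monopolist hires until marginal revenue product equals the wage: MR·MP_N = w.
(774 − 36N)·9 = 162, so N = 21.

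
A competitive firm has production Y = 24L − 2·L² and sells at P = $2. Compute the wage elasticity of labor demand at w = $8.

From P·MP_L = w with MP_L = 24 − 4L, labor demand is L(w) = (24 − w/2)/4.
dL/dw = −1/(8) = -0.125.
At w = 8, L = 5, so ε = (dL/dw)·(w/L) = (-0.125)·(8/5) = -0.2.

ε = -0.2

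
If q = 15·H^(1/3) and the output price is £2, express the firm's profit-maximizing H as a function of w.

H(w) = (10/w)^(3/2)

MP_H = (1/3)·15·H^(-2/3) = 5·H^(-2/3).
Setting P·MP_H = w: 10·H^(-2/3) = w.
Solving for H: H^(-2/3) = w/10, so H = (10/w)^(3/2).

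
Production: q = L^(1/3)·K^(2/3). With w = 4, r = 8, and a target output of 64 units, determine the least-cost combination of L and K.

Cost minimization requires the marginal rate of technical substitution to equal the input-price ratio: MP_L/MP_K = w/r.
Here MP_L/MP_K = (1/3)·(K/L)/(2/3) = 0.5·(K/L). Setting this equal to 4/8 = 0.5 gives K = L.
Substituting into q = 64: L^(1/3)·(L)^(2/3) = 64.
Solving, L = 64 and K = 64.

L* = 64, K* = 64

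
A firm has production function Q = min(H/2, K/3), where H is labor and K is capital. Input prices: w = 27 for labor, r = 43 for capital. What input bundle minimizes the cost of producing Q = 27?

H* = 54, K* = 81

With a fixed-proportions technology, the cost-minimizing bundle uses no slack in either input: H/2 = K/3 = Q.
So H = 2·27 = 54 and K = 3·27 = 81.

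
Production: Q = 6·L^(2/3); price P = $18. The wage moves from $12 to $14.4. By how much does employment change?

From P·MP_L = w with MP_L = 4·L^(-1/3), the labor demand is L(w) = (72/w)^(3).
At w = 12: L = 216. At w = 14.4: L = 125.
ΔL = 125 − 216 = -91.

ΔL = -91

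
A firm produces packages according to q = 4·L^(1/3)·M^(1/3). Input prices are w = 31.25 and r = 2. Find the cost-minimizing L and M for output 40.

L* = 8, M* = 125

Cost minimization requires the marginal rate of technical substitution to equal the input-price ratio: MP_L/MP_M = w/r.
Here MP_L/MP_M = (1/3)·(M/L)/(1/3) = (M/L). Setting this equal to 31.25/2 = 15.625 gives M = 15.625L.
Substituting into q = 40: 4·L^(1/3)·(15.625L)^(1/3) = 40.
Solving, L = 8 and M = 125.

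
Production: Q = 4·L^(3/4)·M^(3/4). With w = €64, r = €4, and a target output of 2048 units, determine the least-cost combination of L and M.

L* = 16, M* = 256

Cost minimization requires the marginal rate of technical substitution to equal the input-price ratio: MP_L/MP_M = w/r.
Here MP_L/MP_M = (3/4)·(M/L)/(3/4) = (M/L). Setting this equal to 64/4 = 16 gives M = 16L.
Substituting into Q = 2048: 4·L^(3/4)·(16L)^(3/4) = 2048.
Solving, L = 16 and M = 256.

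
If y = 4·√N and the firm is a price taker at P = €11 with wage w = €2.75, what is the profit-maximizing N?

MP_N = (1/2)·4·N^(-1/2) = 2·N^(-1/2).
Profit maximization for a price taker requires P·MP_N = w: 11·2·N^(-1/2) = 2.75.
So N^(-1/2) = 0.125, which gives N = 64.

N* = 64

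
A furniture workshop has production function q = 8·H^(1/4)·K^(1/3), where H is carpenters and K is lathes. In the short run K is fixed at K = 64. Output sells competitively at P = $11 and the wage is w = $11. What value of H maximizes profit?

With K = 64, MP_H = (1/4)·8·H^(-3/4)·64^(1/3) = 8·H^(-3/4).
Profit maximization for a price taker requires P·MP_H = w: 11·8·H^(-3/4) = 11.
So H^(-3/4) = 0.125, which gives H = 16.

H* = 16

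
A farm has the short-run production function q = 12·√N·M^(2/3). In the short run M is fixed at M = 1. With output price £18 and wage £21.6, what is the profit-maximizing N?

N* = 25

With M = 1, MP_N = (1/2)·12·N^(-1/2)·1^(2/3) = 6·N^(-1/2).
Profit maximization for a price taker requires P·MP_N = w: 18·6·N^(-1/2) = 21.6.
So N^(-1/2) = 0.2, which gives N = 25.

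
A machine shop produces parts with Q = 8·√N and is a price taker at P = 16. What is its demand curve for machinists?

MP_N = (1/2)·8·N^(-1/2) = 4·N^(-1/2).
Setting P·MP_N = w: 64·N^(-1/2) = w.
Solving for N: N^(-1/2) = w/64, so N = (64/w)^(2).

N(w) = 4096/w²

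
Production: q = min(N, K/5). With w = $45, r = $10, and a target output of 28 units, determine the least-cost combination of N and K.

N* = 28, K* = 140

With a fixed-proportions technology, the cost-minimizing bundle uses no slack in either input: N = K/5 = q.
So N = 28 and K = 5·28 = 140.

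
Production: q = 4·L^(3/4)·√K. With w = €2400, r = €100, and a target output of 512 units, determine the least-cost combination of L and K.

L* = 16, K* = 256

Cost minimization requires the marginal rate of technical substitution to equal the input-price ratio: MP_L/MP_K = w/r.
Here MP_L/MP_K = (3/4)·(K/L)/(1/2) = 1.5·(K/L). Setting this equal to 2400/100 = 24 gives K = 16L.
Substituting into q = 512: 4·L^(3/4)·(16L)^(1/2) = 512.
Solving, L = 16 and K = 256.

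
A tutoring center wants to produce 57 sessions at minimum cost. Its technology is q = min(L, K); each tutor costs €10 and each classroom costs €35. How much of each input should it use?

L* = 57, K* = 57

With a fixed-proportions technology, the cost-minimizing bundle uses no slack in either input: L = K = q.
So L = 57 and K = 57.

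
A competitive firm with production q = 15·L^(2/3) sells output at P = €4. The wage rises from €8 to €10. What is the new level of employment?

From P·MP_L = w with MP_L = 10·L^(-1/3), the labor demand is L(w) = (40/w)^(3).
At w = 8: L = 125. At w = 10: L = 64.

L* = 64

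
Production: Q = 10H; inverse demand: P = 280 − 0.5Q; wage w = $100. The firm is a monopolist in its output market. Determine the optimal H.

Marginal revenue from the inverse demand is MR = 280 − Q.
The marginal product is MP_H = 10.
A monopolist hires until marginal revenue product equals the wage: MR·MP_H = w.
(280 − 10H)·10 = 100, so H = 27.

H* = 27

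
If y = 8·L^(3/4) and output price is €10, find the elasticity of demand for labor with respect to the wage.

ε = -4

MP_L = (3/4)·8·L^(-1/4), so P·MP_L = w gives 60·L^(-1/4) = w.
Solving, L(w) = (60/w)^(4). This is a constant-elasticity form: L ∝ w^(−4), so ε = −4.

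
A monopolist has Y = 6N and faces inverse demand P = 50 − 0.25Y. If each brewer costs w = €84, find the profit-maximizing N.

Marginal revenue from the inverse demand is MR = 50 − 0.5Y.
The marginal product is MP_N = 6.
A monopolist hires until marginal revenue product equals the wage: MR·MP_N = w.
(50 − 3N)·6 = 84, so N = 12.

N* = 12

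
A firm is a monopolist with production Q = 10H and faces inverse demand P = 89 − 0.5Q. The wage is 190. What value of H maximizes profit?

H* = 7

Marginal revenue from the inverse demand is MR = 89 − Q.
The marginal product is MP_H = 10.
A monopolist hires until marginal revenue product equals the wage: MR·MP_H = w.
(89 − 10H)·10 = 190, so H = 7.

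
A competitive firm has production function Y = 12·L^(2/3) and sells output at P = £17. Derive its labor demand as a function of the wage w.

MP_L = (2/3)·12·L^(-1/3) = 8·L^(-1/3).
Setting P·MP_L = w: 136·L^(-1/3) = w.
Solving for L: L^(-1/3) = w/136, so L = (136/w)^(3).

L(w) = 2515456/w³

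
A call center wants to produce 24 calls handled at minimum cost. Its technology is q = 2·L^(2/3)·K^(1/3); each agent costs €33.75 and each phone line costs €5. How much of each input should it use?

L* = 8, K* = 27

Cost minimization requires the marginal rate of technical substitution to equal the input-price ratio: MP_L/MP_K = w/r.
Here MP_L/MP_K = (2/3)·(K/L)/(1/3) = 2·(K/L). Setting this equal to 33.75/5 = 6.75 gives K = 3.375L.
Substituting into q = 24: 2·L^(2/3)·(3.375L)^(1/3) = 24.
Solving, L = 8 and K = 27.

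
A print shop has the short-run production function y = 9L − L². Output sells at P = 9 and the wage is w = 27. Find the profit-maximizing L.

The marginal product of L is MP_L = 9 − 2L.
A price-taking firm hires until the value of the marginal product equals the wage: P·MP_L = w, so 9·(9 − 2L) = 27.
Then 9 − 2L = 3, giving L = 3.

L* = 3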